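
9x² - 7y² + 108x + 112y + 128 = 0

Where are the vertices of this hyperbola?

(-6, 2) and (-6, 14)

Collect terms: 9(x² + 12x) -7(y² - 16y) = -128
Complete the square in x and y: 9(x + 6)² -7(y - 8)² = -128 + 324 - 448 = -252
Dividing both sides by -252: (y - 8)²/36 - (x + 6)²/28 = 1
Hyperbola, center (-6, 8), transverse axis vertical; a² = 36, b² = 28.
a = 6. Vertices at (h, k ± a).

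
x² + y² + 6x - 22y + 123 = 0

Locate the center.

Group the x- and y-terms: (x² + 6x) + (y² - 22y) = -123
Complete the square: (x + 3)² + (y - 11)² = -123 + 9 + 121 = 7
So (x + 3)² + (y - 11)² = 7.
Circle centered at (-3, 11) with r² = 7.

(-3, 11)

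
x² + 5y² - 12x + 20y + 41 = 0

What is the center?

(6, -2)

(x² - 12x) + 5(y² + 4y) = -41
Complete the square: (x - 6)² + 5(y + 2)² = -41 + 36 + 20 = 15
Divide by 15: (x - 6)²/15 + (y + 2)²/3 = 1
Ellipse with center (6, -2).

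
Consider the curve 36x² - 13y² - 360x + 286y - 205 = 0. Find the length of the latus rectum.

Rearranging, 36(x² - 10x) -13(y² - 22y) = 205.
36(x - 5)² -13(y - 11)² = 205 + 900 - 1573 = -468
Dividing both sides by -468: (y - 11)²/36 - (x - 5)²/13 = 1
Hyperbola, center (5, 11), transverse axis vertical; a² = 36, b² = 13.
Latus rectum length = 2b²/a = 2·13/6 = 13/3.

13/3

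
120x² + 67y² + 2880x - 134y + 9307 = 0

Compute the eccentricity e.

e = √1590/60

Collect terms: 120(x² + 24x) + 67(y² - 2y) = -9307
Complete the square in x and y: 120(x + 12)² + 67(y - 1)² = -9307 + 17280 + 67 = 8040
Divide through by 8040 to get (x + 12)²/67 + (y - 1)²/120 = 1.
Ellipse, center (-12, 1), major axis vertical; a² = 120, b² = 67.
c² = a² - b² = 53, so c = √53.
e = c/a = √53/2√30 = √1590/60.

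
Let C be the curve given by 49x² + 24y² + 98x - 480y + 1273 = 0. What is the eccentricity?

e = 5/7

49(x² + 2x) + 24(y² - 20y) = -1273
Complete the square: 49(x + 1)² + 24(y - 10)² = -1273 + 49 + 2400 = 1176
Divide through by 1176 to get (x + 1)²/24 + (y - 10)²/49 = 1.
Ellipse, center (-1, 10), major axis vertical; a² = 49, b² = 24.
c² = a² - b² = 25, so c = 5.
e = c/a = 5/7.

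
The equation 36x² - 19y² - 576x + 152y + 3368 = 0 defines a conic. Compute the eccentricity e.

Rearranging, 36(x² - 16x) -19(y² - 8y) = -3368.
Completing the square gives 36(x - 8)² -19(y - 4)² = -3368 + 2304 - 304 = -1368.
Dividing both sides by -1368: (y - 4)²/72 - (x - 8)²/38 = 1
Hyperbola, center (8, 4), transverse axis vertical; a² = 72, b² = 38.
c² = a² + b² = 110, so c = √110.
e = c/a = √110/6√2 = √55/6.

e = √55/6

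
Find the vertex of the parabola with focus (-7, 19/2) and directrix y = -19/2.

(-7, 0)

The vertex is the midpoint between the focus and the directrix along the axis of symmetry.
Axis is vertical (directrix is horizontal). Vertex y-coordinate = (19/2 + (-19/2))/2 = 0; x-coordinate = -7.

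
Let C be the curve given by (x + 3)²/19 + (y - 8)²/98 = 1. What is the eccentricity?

e = √158/14

Center (-3, 8). The larger denominator 98 sits under the y-term, so the major axis is vertical; a² = 98, b² = 19.
c² = a² - b² = 79, so c = √79.
e = c/a = √79/7√2 = √158/14.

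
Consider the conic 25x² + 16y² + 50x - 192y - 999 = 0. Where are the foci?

(-1, 0) and (-1, 12)

Group: 25(x² + 2x) + 16(y² - 12y) = 999
Complete the square in x and y: 25(x + 1)² + 16(y - 6)² = 999 + 25 + 576 = 1600
Divide by 1600: (x + 1)²/64 + (y - 6)²/100 = 1
Ellipse, center (-1, 6), major axis vertical; a² = 100, b² = 64.
c² = a² - b² = 100 - 64 = 36, so c = 6.
Foci lie on the vertical axis through the center: (h, k ± c).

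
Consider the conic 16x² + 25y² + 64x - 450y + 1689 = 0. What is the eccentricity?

16(x² + 4x) + 25(y² - 18y) = -1689
16(x + 2)² + 25(y - 9)² = -1689 + 64 + 2025 = 400
Divide by 400: (x + 2)²/25 + (y - 9)²/16 = 1
Ellipse, center (-2, 9), major axis horizontal; a² = 25, b² = 16.
c² = a² - b² = 9, so c = 3.
e = c/a = 3/5.

e = 3/5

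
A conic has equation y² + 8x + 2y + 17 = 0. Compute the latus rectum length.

8

Only y is squared. Complete the square in y: (y + 1)² = -8(x + 2).
Vertex (-2, -1); 4p = -8 so p = -2. Opens left.
Latus rectum length = |4p| = 8.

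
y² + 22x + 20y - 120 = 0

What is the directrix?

Only y is squared. Complete the square in y: (y + 10)² = -22(x - 10).
Vertex (10, -10); 4p = -22 so p = -11/2. Opens left.
Directrix is the vertical line x = h − p = 10 − (-11/2) = 31/2.

x = 31/2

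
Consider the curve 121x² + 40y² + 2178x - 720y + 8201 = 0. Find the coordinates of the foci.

Collect terms: 121(x² + 18x) + 40(y² - 18y) = -8201
Complete the square: 121(x + 9)² + 40(y - 9)² = -8201 + 9801 + 3240 = 4840
Dividing both sides by 4840: (x + 9)²/40 + (y - 9)²/121 = 1
Ellipse, center (-9, 9), major axis vertical; a² = 121, b² = 40.
c² = a² - b² = 121 - 40 = 81, so c = 9.
Foci lie on the vertical axis through the center: (h, k ± c).

(-9, 0) and (-9, 18)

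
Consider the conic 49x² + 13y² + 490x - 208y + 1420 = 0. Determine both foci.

Group the x- and y-terms: 49(x² + 10x) + 13(y² - 16y) = -1420
Complete the square in x and y: 49(x + 5)² + 13(y - 8)² = -1420 + 1225 + 832 = 637
Dividing both sides by 637: (x + 5)²/13 + (y - 8)²/49 = 1
Ellipse, center (-5, 8), major axis vertical; a² = 49, b² = 13.
c² = a² - b² = 49 - 13 = 36, so c = 6.
Foci lie on the vertical axis through the center: (h, k ± c).

(-5, 2) and (-5, 14)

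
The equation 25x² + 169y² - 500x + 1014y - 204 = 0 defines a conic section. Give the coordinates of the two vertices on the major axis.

Group: 25(x² - 20x) + 169(y² + 6y) = 204
Completing the square gives 25(x - 10)² + 169(y + 3)² = 204 + 2500 + 1521 = 4225.
Dividing both sides by 4225: (x - 10)²/169 + (y + 3)²/25 = 1
Ellipse, center (10, -3), major axis horizontal; a² = 169, b² = 25.
a = 13. Vertices at (h ± a, k).

(-3, -3) and (23, -3)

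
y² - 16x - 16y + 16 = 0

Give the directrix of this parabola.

Only y is squared. Complete the square in y: (y - 8)² = 16(x + 3).
Vertex (-3, 8); 4p = 16 so p = 4. Opens right.
Directrix is the vertical line x = h − p = -3 − (4) = -7.

x = -7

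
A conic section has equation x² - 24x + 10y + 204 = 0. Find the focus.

(12, -17/2)

Only x is squared. Complete the square in x: (x - 12)² = -10(y + 6).
Vertex (12, -6); 4p = -10 so p = -5/2. Opens down.
Focus is p units from the vertex along the axis: (h, k + p).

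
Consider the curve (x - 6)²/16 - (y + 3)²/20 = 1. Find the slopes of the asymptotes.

√5/2 and -√5/2

Center (6, -3). The positive term is the x-term, so the transverse axis is horizontal; a² = 16, b² = 20.
For a horizontal hyperbola the asymptotes have slope ±b/a.
Here that is ±2√5/4 = ±√5/2.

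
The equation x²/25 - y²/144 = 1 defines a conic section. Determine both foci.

Center (0, 0). The positive term is the x-term, so the transverse axis is horizontal; a² = 25, b² = 144.
c² = a² + b² = 25 + 144 = 169, so c = 13.
Foci lie on the horizontal axis through the center: (h ± c, k).

(-13, 0) and (13, 0)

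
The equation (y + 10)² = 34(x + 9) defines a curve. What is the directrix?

x = -35/2

Vertex (-9, -10); 4p = 34 so p = 17/2. Opens right.
Directrix is the vertical line x = h − p = -9 − (17/2) = -35/2.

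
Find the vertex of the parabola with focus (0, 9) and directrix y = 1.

The vertex is the midpoint between the focus and the directrix along the axis of symmetry.
Axis is vertical (directrix is horizontal). Vertex y-coordinate = (9 + 1)/2 = 5; x-coordinate = 0.

(0, 5)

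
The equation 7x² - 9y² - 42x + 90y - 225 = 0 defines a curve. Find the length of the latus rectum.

Group: 7(x² - 6x) -9(y² - 10y) = 225
Complete the square in x and y: 7(x - 3)² -9(y - 5)² = 225 + 63 - 225 = 63
Divide by 63: (x - 3)²/9 - (y - 5)²/7 = 1
Hyperbola, center (3, 5), transverse axis horizontal; a² = 9, b² = 7.
Latus rectum length = 2b²/a = 2·7/3 = 14/3.

14/3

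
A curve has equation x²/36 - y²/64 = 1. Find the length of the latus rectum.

64/3

Center (0, 0). The positive term is the x-term, so the transverse axis is horizontal; a² = 36, b² = 64.
Latus rectum length = 2b²/a = 2·64/6 = 64/3.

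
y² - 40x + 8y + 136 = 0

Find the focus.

(13, -4)

Only y is squared. Complete the square in y: (y + 4)² = 40(x - 3).
Vertex (3, -4); 4p = 40 so p = 10. Opens right.
Focus is p units from the vertex along the axis: (h + p, k).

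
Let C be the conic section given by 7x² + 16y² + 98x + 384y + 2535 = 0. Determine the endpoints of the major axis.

(-11, -12) and (-3, -12)

Rearranging, 7(x² + 14x) + 16(y² + 24y) = -2535.
Completing the square gives 7(x + 7)² + 16(y + 12)² = -2535 + 343 + 2304 = 112.
Divide through by 112 to get (x + 7)²/16 + (y + 12)²/7 = 1.
Ellipse, center (-7, -12), major axis horizontal; a² = 16, b² = 7.
a = 4. Vertices at (h ± a, k).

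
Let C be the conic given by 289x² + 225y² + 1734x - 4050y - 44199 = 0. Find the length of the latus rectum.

450/17

Group the x- and y-terms: 289(x² + 6x) + 225(y² - 18y) = 44199
Completing the square gives 289(x + 3)² + 225(y - 9)² = 44199 + 2601 + 18225 = 65025.
Dividing both sides by 65025: (x + 3)²/225 + (y - 9)²/289 = 1
Ellipse, center (-3, 9), major axis vertical; a² = 289, b² = 225.
Latus rectum length = 2b²/a = 2·225/17 = 450/17.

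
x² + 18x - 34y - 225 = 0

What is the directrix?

y = -35/2

Only x is squared. Complete the square in x: (x + 9)² = 34(y + 9).
Vertex (-9, -9); 4p = 34 so p = 17/2. Opens up.
Directrix is the horizontal line y = k − p = -9 − (17/2) = -35/2.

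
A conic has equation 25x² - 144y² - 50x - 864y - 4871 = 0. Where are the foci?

(-12, -3) and (14, -3)

Group: 25(x² - 2x) -144(y² + 6y) = 4871
Complete the square in x and y: 25(x - 1)² -144(y + 3)² = 4871 + 25 - 1296 = 3600
Divide by 3600: (x - 1)²/144 - (y + 3)²/25 = 1
Hyperbola, center (1, -3), transverse axis horizontal; a² = 144, b² = 25.
c² = a² + b² = 144 + 25 = 169, so c = 13.
Foci lie on the horizontal axis through the center: (h ± c, k).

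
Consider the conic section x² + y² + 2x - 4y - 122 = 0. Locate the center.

(-1, 2)

(x² + 2x) + (y² - 4y) = 122
Completing the square gives (x + 1)² + (y - 2)² = 122 + 1 + 4 = 127.
So (x + 1)² + (y - 2)² = 127.
Circle centered at (-1, 2) with r² = 127.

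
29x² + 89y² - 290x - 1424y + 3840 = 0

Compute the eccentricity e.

e = 2√1335/89

29(x² - 10x) + 89(y² - 16y) = -3840
29(x - 5)² + 89(y - 8)² = -3840 + 725 + 5696 = 2581
Dividing both sides by 2581: (x - 5)²/89 + (y - 8)²/29 = 1
Ellipse, center (5, 8), major axis horizontal; a² = 89, b² = 29.
c² = a² - b² = 60, so c = 2√15.
e = c/a = 2√15/√89 = 2√1335/89.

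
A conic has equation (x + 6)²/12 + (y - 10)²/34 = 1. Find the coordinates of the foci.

(-6, 10 - √22) and (-6, 10 + √22)

Center (-6, 10). The larger denominator 34 sits under the y-term, so the major axis is vertical; a² = 34, b² = 12.
c² = a² - b² = 34 - 12 = 22, so c = √22.
Foci lie on the vertical axis through the center: (h, k ± c).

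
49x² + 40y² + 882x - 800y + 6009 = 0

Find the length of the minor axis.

Rearranging, 49(x² + 18x) + 40(y² - 20y) = -6009.
Completing the square gives 49(x + 9)² + 40(y - 10)² = -6009 + 3969 + 4000 = 1960.
Divide through by 1960 to get (x + 9)²/40 + (y - 10)²/49 = 1.
Ellipse, center (-9, 10), major axis vertical; a² = 49, b² = 40.
b² = 40 so b = 2√10; the minor axis has length 2b = 4√10.

4√10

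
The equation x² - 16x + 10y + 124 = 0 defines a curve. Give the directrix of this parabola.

Only x is squared. Complete the square in x: (x - 8)² = -10(y + 6).
Vertex (8, -6); 4p = -10 so p = -5/2. Opens down.
Directrix is the horizontal line y = k − p = -6 − (-5/2) = -7/2.

y = -7/2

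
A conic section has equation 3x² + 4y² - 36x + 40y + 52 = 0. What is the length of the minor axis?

2√39

Group the x- and y-terms: 3(x² - 12x) + 4(y² + 10y) = -52
3(x - 6)² + 4(y + 5)² = -52 + 108 + 100 = 156
Divide by 156: (x - 6)²/52 + (y + 5)²/39 = 1
Ellipse, center (6, -5), major axis horizontal; a² = 52, b² = 39.
b² = 39 so b = √39; the minor axis has length 2b = 2√39.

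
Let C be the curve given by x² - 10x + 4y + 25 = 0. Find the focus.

Only x is squared. Complete the square in x: (x - 5)² = -4y.
Vertex (5, 0); 4p = -4 so p = -1. Opens down.
Focus is p units from the vertex along the axis: (h, k + p).

(5, -1)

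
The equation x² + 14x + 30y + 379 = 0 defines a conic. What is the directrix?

Only x is squared. Complete the square in x: (x + 7)² = -30(y + 11).
Vertex (-7, -11); 4p = -30 so p = -15/2. Opens down.
Directrix is the horizontal line y = k − p = -11 − (-15/2) = -7/2.

y = -7/2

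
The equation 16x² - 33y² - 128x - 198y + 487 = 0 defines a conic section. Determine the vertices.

(4, -7) and (4, 1)

Group: 16(x² - 8x) -33(y² + 6y) = -487
16(x - 4)² -33(y + 3)² = -487 + 256 - 297 = -528
Divide by -528: (y + 3)²/16 - (x - 4)²/33 = 1
Hyperbola, center (4, -3), transverse axis vertical; a² = 16, b² = 33.
a = 4. Vertices at (h, k ± a).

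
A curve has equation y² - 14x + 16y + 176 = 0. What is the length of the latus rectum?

14

Only y is squared. Complete the square in y: (y + 8)² = 14(x - 8).
Vertex (8, -8); 4p = 14 so p = 7/2. Opens right.
Latus rectum length = |4p| = 14.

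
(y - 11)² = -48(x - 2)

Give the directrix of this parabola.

Vertex (2, 11); 4p = -48 so p = -12. Opens left.
Directrix is the vertical line x = h − p = 2 − (-12) = 14.

x = 14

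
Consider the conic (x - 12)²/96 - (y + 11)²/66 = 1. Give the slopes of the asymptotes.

√11/4 and -√11/4

Center (12, -11). The positive term is the x-term, so the transverse axis is horizontal; a² = 96, b² = 66.
For a horizontal hyperbola the asymptotes have slope ±b/a.
Here that is ±√66/4√6 = ±√11/4.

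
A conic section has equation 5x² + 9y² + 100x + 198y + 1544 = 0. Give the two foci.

(-12, -11) and (-8, -11)

Group: 5(x² + 20x) + 9(y² + 22y) = -1544
Complete the square: 5(x + 10)² + 9(y + 11)² = -1544 + 500 + 1089 = 45
Divide through by 45 to get (x + 10)²/9 + (y + 11)²/5 = 1.
Ellipse, center (-10, -11), major axis horizontal; a² = 9, b² = 5.
c² = a² - b² = 9 - 5 = 4, so c = 2.
Foci lie on the horizontal axis through the center: (h ± c, k).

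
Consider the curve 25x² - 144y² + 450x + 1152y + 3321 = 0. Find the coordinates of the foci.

(-9, -9) and (-9, 17)

Collect terms: 25(x² + 18x) -144(y² - 8y) = -3321
25(x + 9)² -144(y - 4)² = -3321 + 2025 - 2304 = -3600
Divide through by -3600 to get (y - 4)²/25 - (x + 9)²/144 = 1.
Hyperbola, center (-9, 4), transverse axis vertical; a² = 25, b² = 144.
c² = a² + b² = 25 + 144 = 169, so c = 13.
Foci lie on the vertical axis through the center: (h, k ± c).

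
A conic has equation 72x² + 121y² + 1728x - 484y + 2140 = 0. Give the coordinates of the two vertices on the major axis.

(-23, 2) and (-1, 2)

Collect terms: 72(x² + 24x) + 121(y² - 4y) = -2140
72(x + 12)² + 121(y - 2)² = -2140 + 10368 + 484 = 8712
Divide by 8712: (x + 12)²/121 + (y - 2)²/72 = 1
Ellipse, center (-12, 2), major axis horizontal; a² = 121, b² = 72.
a = 11. Vertices at (h ± a, k).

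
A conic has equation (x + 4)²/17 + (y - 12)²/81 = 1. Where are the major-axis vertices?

Center (-4, 12). The larger denominator 81 sits under the y-term, so the major axis is vertical; a² = 81, b² = 17.
a = 9. Vertices at (h, k ± a).

(-4, 3) and (-4, 21)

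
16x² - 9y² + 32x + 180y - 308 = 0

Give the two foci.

(-1, 0) and (-1, 20)

Group: 16(x² + 2x) -9(y² - 20y) = 308
Complete the square: 16(x + 1)² -9(y - 10)² = 308 + 16 - 900 = -576
Divide through by -576 to get (y - 10)²/64 - (x + 1)²/36 = 1.
Hyperbola, center (-1, 10), transverse axis vertical; a² = 64, b² = 36.
c² = a² + b² = 64 + 36 = 100, so c = 10.
Foci lie on the vertical axis through the center: (h, k ± c).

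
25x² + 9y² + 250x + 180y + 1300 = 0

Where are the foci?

25(x² + 10x) + 9(y² + 20y) = -1300
25(x + 5)² + 9(y + 10)² = -1300 + 625 + 900 = 225
Divide by 225: (x + 5)²/9 + (y + 10)²/25 = 1
Ellipse, center (-5, -10), major axis vertical; a² = 25, b² = 9.
c² = a² - b² = 25 - 9 = 16, so c = 4.
Foci lie on the vertical axis through the center: (h, k ± c).

(-5, -14) and (-5, -6)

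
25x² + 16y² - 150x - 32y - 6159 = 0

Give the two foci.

(3, -11) and (3, 13)

Collect terms: 25(x² - 6x) + 16(y² - 2y) = 6159
Completing the square gives 25(x - 3)² + 16(y - 1)² = 6159 + 225 + 16 = 6400.
Divide through by 6400 to get (x - 3)²/256 + (y - 1)²/400 = 1.
Ellipse, center (3, 1), major axis vertical; a² = 400, b² = 256.
c² = a² - b² = 400 - 256 = 144, so c = 12.
Foci lie on the vertical axis through the center: (h, k ± c).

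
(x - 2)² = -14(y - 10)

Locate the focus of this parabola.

(2, 13/2)

Vertex (2, 10); 4p = -14 so p = -7/2. Opens down.
Focus is p units from the vertex along the axis: (h, k + p).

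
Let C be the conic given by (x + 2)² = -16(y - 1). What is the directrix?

Vertex (-2, 1); 4p = -16 so p = -4. Opens down.
Directrix is the horizontal line y = k − p = 1 − (-4) = 5.

y = 5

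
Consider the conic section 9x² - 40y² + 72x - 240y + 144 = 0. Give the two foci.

Rearranging, 9(x² + 8x) -40(y² + 6y) = -144.
9(x + 4)² -40(y + 3)² = -144 + 144 - 360 = -360
Dividing both sides by -360: (y + 3)²/9 - (x + 4)²/40 = 1
Hyperbola, center (-4, -3), transverse axis vertical; a² = 9, b² = 40.
c² = a² + b² = 9 + 40 = 49, so c = 7.
Foci lie on the vertical axis through the center: (h, k ± c).

(-4, -10) and (-4, 4)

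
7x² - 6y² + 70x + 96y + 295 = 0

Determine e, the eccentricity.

e = √91/7

Rearranging, 7(x² + 10x) -6(y² - 16y) = -295.
Completing the square gives 7(x + 5)² -6(y - 8)² = -295 + 175 - 384 = -504.
Divide by -504: (y - 8)²/84 - (x + 5)²/72 = 1
Hyperbola, center (-5, 8), transverse axis vertical; a² = 84, b² = 72.
c² = a² + b² = 156, so c = 2√39.
e = c/a = 2√39/2√21 = √91/7.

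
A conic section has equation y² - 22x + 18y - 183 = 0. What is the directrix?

Only y is squared. Complete the square in y: (y + 9)² = 22(x + 12).
Vertex (-12, -9); 4p = 22 so p = 11/2. Opens right.
Directrix is the vertical line x = h − p = -12 − (11/2) = -35/2.

x = -35/2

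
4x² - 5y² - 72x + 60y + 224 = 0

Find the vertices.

(9, 2) and (9, 10)

Group the x- and y-terms: 4(x² - 18x) -5(y² - 12y) = -224
Complete the square: 4(x - 9)² -5(y - 6)² = -224 + 324 - 180 = -80
Divide through by -80 to get (y - 6)²/16 - (x - 9)²/20 = 1.
Hyperbola, center (9, 6), transverse axis vertical; a² = 16, b² = 20.
a = 4. Vertices at (h, k ± a).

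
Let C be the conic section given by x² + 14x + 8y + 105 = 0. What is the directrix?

Only x is squared. Complete the square in x: (x + 7)² = -8(y + 7).
Vertex (-7, -7); 4p = -8 so p = -2. Opens down.
Directrix is the horizontal line y = k − p = -7 − (-2) = -5.

y = -5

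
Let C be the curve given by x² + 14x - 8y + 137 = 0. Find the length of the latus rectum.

Only x is squared. Complete the square in x: (x + 7)² = 8(y - 11).
Vertex (-7, 11); 4p = 8 so p = 2. Opens up.
Latus rectum length = |4p| = 8.

8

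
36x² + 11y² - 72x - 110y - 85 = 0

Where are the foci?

Collect terms: 36(x² - 2x) + 11(y² - 10y) = 85
Complete the square in x and y: 36(x - 1)² + 11(y - 5)² = 85 + 36 + 275 = 396
Divide through by 396 to get (x - 1)²/11 + (y - 5)²/36 = 1.
Ellipse, center (1, 5), major axis vertical; a² = 36, b² = 11.
c² = a² - b² = 36 - 11 = 25, so c = 5.
Foci lie on the vertical axis through the center: (h, k ± c).

(1, 0) and (1, 10)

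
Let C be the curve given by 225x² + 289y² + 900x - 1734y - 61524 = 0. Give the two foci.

Group the x- and y-terms: 225(x² + 4x) + 289(y² - 6y) = 61524
225(x + 2)² + 289(y - 3)² = 61524 + 900 + 2601 = 65025
Divide by 65025: (x + 2)²/289 + (y - 3)²/225 = 1
Ellipse, center (-2, 3), major axis horizontal; a² = 289, b² = 225.
c² = a² - b² = 289 - 225 = 64, so c = 8.
Foci lie on the horizontal axis through the center: (h ± c, k).

(-10, 3) and (6, 3)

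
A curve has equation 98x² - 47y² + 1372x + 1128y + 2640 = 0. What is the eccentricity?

e = √290/14

98(x² + 14x) -47(y² - 24y) = -2640
Completing the square gives 98(x + 7)² -47(y - 12)² = -2640 + 4802 - 6768 = -4606.
Dividing both sides by -4606: (y - 12)²/98 - (x + 7)²/47 = 1
Hyperbola, center (-7, 12), transverse axis vertical; a² = 98, b² = 47.
c² = a² + b² = 145, so c = √145.
e = c/a = √145/7√2 = √290/14.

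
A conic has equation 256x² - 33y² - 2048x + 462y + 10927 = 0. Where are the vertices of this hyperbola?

Group the x- and y-terms: 256(x² - 8x) -33(y² - 14y) = -10927
Completing the square gives 256(x - 4)² -33(y - 7)² = -10927 + 4096 - 1617 = -8448.
Dividing both sides by -8448: (y - 7)²/256 - (x - 4)²/33 = 1
Hyperbola, center (4, 7), transverse axis vertical; a² = 256, b² = 33.
a = 16. Vertices at (h, k ± a).

(4, -9) and (4, 23)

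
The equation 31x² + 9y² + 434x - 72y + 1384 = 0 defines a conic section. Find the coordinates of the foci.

Collect terms: 31(x² + 14x) + 9(y² - 8y) = -1384
Complete the square: 31(x + 7)² + 9(y - 4)² = -1384 + 1519 + 144 = 279
Divide through by 279 to get (x + 7)²/9 + (y - 4)²/31 = 1.
Ellipse, center (-7, 4), major axis vertical; a² = 31, b² = 9.
c² = a² - b² = 31 - 9 = 22, so c = √22.
Foci lie on the vertical axis through the center: (h, k ± c).

(-7, 4 - √22) and (-7, 4 + √22)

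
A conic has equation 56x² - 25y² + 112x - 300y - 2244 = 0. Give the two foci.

(-10, -6) and (8, -6)

Group: 56(x² + 2x) -25(y² + 12y) = 2244
Complete the square: 56(x + 1)² -25(y + 6)² = 2244 + 56 - 900 = 1400
Divide through by 1400 to get (x + 1)²/25 - (y + 6)²/56 = 1.
Hyperbola, center (-1, -6), transverse axis horizontal; a² = 25, b² = 56.
c² = a² + b² = 25 + 56 = 81, so c = 9.
Foci lie on the horizontal axis through the center: (h ± c, k).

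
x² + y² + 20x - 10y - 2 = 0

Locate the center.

(-10, 5)

Collect terms: (x² + 20x) + (y² - 10y) = 2
Complete the square: (x + 10)² + (y - 5)² = 2 + 100 + 25 = 127
So (x + 10)² + (y - 5)² = 127.
Circle centered at (-10, 5) with r² = 127.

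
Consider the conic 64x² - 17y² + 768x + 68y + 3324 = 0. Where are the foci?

64(x² + 12x) -17(y² - 4y) = -3324
Complete the square: 64(x + 6)² -17(y - 2)² = -3324 + 2304 - 68 = -1088
Dividing both sides by -1088: (y - 2)²/64 - (x + 6)²/17 = 1
Hyperbola, center (-6, 2), transverse axis vertical; a² = 64, b² = 17.
c² = a² + b² = 64 + 17 = 81, so c = 9.
Foci lie on the vertical axis through the center: (h, k ± c).

(-6, -7) and (-6, 11)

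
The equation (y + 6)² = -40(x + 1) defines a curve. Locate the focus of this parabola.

Vertex (-1, -6); 4p = -40 so p = -10. Opens left.
Focus is p units from the vertex along the axis: (h + p, k).

(-11, -6)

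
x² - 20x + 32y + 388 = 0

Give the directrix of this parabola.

Only x is squared. Complete the square in x: (x - 10)² = -32(y + 9).
Vertex (10, -9); 4p = -32 so p = -8. Opens down.
Directrix is the horizontal line y = k − p = -9 − (-8) = -1.

y = -1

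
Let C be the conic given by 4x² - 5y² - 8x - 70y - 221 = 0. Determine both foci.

Rearranging, 4(x² - 2x) -5(y² + 14y) = 221.
Complete the square in x and y: 4(x - 1)² -5(y + 7)² = 221 + 4 - 245 = -20
Divide through by -20 to get (y + 7)²/4 - (x - 1)²/5 = 1.
Hyperbola, center (1, -7), transverse axis vertical; a² = 4, b² = 5.
c² = a² + b² = 4 + 5 = 9, so c = 3.
Foci lie on the vertical axis through the center: (h, k ± c).

(1, -10) and (1, -4)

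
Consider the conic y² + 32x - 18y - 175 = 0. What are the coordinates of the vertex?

Only y is squared. Complete the square in y: (y - 9)² = -32(x - 8).
Vertex (8, 9); 4p = -32 so p = -8. Opens left.

(8, 9)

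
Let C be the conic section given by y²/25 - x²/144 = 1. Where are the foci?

Center (0, 0). The positive term is the y-term, so the transverse axis is vertical; a² = 25, b² = 144.
c² = a² + b² = 25 + 144 = 169, so c = 13.
Foci lie on the vertical axis through the center: (h, k ± c).

(0, -13) and (0, 13)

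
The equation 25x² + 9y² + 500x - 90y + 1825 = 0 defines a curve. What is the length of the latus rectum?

36/5

Rearranging, 25(x² + 20x) + 9(y² - 10y) = -1825.
Complete the square in x and y: 25(x + 10)² + 9(y - 5)² = -1825 + 2500 + 225 = 900
Divide by 900: (x + 10)²/36 + (y - 5)²/100 = 1
Ellipse, center (-10, 5), major axis vertical; a² = 100, b² = 36.
Latus rectum length = 2b²/a = 2·36/10 = 36/5.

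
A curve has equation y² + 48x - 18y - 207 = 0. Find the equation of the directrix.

Only y is squared. Complete the square in y: (y - 9)² = -48(x - 6).
Vertex (6, 9); 4p = -48 so p = -12. Opens left.
Directrix is the vertical line x = h − p = 6 − (-12) = 18.

x = 18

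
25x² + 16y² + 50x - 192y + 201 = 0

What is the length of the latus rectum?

32/5

Collect terms: 25(x² + 2x) + 16(y² - 12y) = -201
Complete the square in x and y: 25(x + 1)² + 16(y - 6)² = -201 + 25 + 576 = 400
Divide by 400: (x + 1)²/16 + (y - 6)²/25 = 1
Ellipse, center (-1, 6), major axis vertical; a² = 25, b² = 16.
Latus rectum length = 2b²/a = 2·16/5 = 32/5.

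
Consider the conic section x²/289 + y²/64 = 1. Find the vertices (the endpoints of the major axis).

(-17, 0) and (17, 0)

Center (0, 0). The larger denominator 289 sits under the x-term, so the major axis is horizontal; a² = 289, b² = 64.
a = 17. Vertices at (h ± a, k).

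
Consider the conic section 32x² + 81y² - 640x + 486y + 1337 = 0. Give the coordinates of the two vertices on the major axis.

(1, -3) and (19, -3)

Group: 32(x² - 20x) + 81(y² + 6y) = -1337
Complete the square: 32(x - 10)² + 81(y + 3)² = -1337 + 3200 + 729 = 2592
Divide through by 2592 to get (x - 10)²/81 + (y + 3)²/32 = 1.
Ellipse, center (10, -3), major axis horizontal; a² = 81, b² = 32.
a = 9. Vertices at (h ± a, k).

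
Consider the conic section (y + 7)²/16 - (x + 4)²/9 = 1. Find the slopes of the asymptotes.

Center (-4, -7). The positive term is the y-term, so the transverse axis is vertical; a² = 16, b² = 9.
For a vertical hyperbola the asymptotes have slope ±a/b.
Here that is ±4/3.

4/3 and -4/3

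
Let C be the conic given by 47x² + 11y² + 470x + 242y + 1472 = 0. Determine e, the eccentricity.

e = 6√47/47

Group the x- and y-terms: 47(x² + 10x) + 11(y² + 22y) = -1472
Complete the square in x and y: 47(x + 5)² + 11(y + 11)² = -1472 + 1175 + 1331 = 1034
Divide through by 1034 to get (x + 5)²/22 + (y + 11)²/94 = 1.
Ellipse, center (-5, -11), major axis vertical; a² = 94, b² = 22.
c² = a² - b² = 72, so c = 6√2.
e = c/a = 6√2/√94 = 6√47/47.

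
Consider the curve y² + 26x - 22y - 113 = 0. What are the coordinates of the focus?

(5/2, 11)

Only y is squared. Complete the square in y: (y - 11)² = -26(x - 9).
Vertex (9, 11); 4p = -26 so p = -13/2. Opens left.
Focus is p units from the vertex along the axis: (h + p, k).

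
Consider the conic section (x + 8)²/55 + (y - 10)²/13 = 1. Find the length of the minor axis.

2√13

Center (-8, 10). The larger denominator 55 sits under the x-term, so the major axis is horizontal; a² = 55, b² = 13.
b² = 13 so b = √13; the minor axis has length 2b = 2√13.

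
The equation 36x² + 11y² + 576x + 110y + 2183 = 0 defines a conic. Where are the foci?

(-8, -10) and (-8, 0)

Group: 36(x² + 16x) + 11(y² + 10y) = -2183
Completing the square gives 36(x + 8)² + 11(y + 5)² = -2183 + 2304 + 275 = 396.
Divide through by 396 to get (x + 8)²/11 + (y + 5)²/36 = 1.
Ellipse, center (-8, -5), major axis vertical; a² = 36, b² = 11.
c² = a² - b² = 36 - 11 = 25, so c = 5.
Foci lie on the vertical axis through the center: (h, k ± c).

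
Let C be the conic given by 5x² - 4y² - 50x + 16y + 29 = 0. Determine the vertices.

(1, 2) and (9, 2)

Group: 5(x² - 10x) -4(y² - 4y) = -29
Complete the square: 5(x - 5)² -4(y - 2)² = -29 + 125 - 16 = 80
Dividing both sides by 80: (x - 5)²/16 - (y - 2)²/20 = 1
Hyperbola, center (5, 2), transverse axis horizontal; a² = 16, b² = 20.
a = 4. Vertices at (h ± a, k).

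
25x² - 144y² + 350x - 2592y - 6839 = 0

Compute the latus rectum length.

25(x² + 14x) -144(y² + 18y) = 6839
Complete the square in x and y: 25(x + 7)² -144(y + 9)² = 6839 + 1225 - 11664 = -3600
Divide by -3600: (y + 9)²/25 - (x + 7)²/144 = 1
Hyperbola, center (-7, -9), transverse axis vertical; a² = 25, b² = 144.
Latus rectum length = 2b²/a = 2·144/5 = 288/5.

288/5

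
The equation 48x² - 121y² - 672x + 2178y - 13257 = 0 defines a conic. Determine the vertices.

Group the x- and y-terms: 48(x² - 14x) -121(y² - 18y) = 13257
Completing the square gives 48(x - 7)² -121(y - 9)² = 13257 + 2352 - 9801 = 5808.
Dividing both sides by 5808: (x - 7)²/121 - (y - 9)²/48 = 1
Hyperbola, center (7, 9), transverse axis horizontal; a² = 121, b² = 48.
a = 11. Vertices at (h ± a, k).

(-4, 9) and (18, 9)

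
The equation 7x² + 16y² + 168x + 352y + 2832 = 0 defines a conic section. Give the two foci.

Rearranging, 7(x² + 24x) + 16(y² + 22y) = -2832.
7(x + 12)² + 16(y + 11)² = -2832 + 1008 + 1936 = 112
Dividing both sides by 112: (x + 12)²/16 + (y + 11)²/7 = 1
Ellipse, center (-12, -11), major axis horizontal; a² = 16, b² = 7.
c² = a² - b² = 16 - 7 = 9, so c = 3.
Foci lie on the horizontal axis through the center: (h ± c, k).

(-15, -11) and (-9, -11)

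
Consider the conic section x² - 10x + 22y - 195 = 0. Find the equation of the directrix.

y = 31/2

Only x is squared. Complete the square in x: (x - 5)² = -22(y - 10).
Vertex (5, 10); 4p = -22 so p = -11/2. Opens down.
Directrix is the horizontal line y = k − p = 10 − (-11/2) = 31/2.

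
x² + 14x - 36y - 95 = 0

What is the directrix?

y = -13

Only x is squared. Complete the square in x: (x + 7)² = 36(y + 4).
Vertex (-7, -4); 4p = 36 so p = 9. Opens up.
Directrix is the horizontal line y = k − p = -4 − (9) = -13.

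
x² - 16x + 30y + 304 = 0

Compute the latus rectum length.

Only x is squared. Complete the square in x: (x - 8)² = -30(y + 8).
Vertex (8, -8); 4p = -30 so p = -15/2. Opens down.
Latus rectum length = |4p| = 30.

30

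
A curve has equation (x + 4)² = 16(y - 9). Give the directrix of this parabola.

y = 5

Vertex (-4, 9); 4p = 16 so p = 4. Opens up.
Directrix is the horizontal line y = k − p = 9 − (4) = 5.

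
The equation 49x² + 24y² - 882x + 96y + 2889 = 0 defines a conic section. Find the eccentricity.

Rearranging, 49(x² - 18x) + 24(y² + 4y) = -2889.
49(x - 9)² + 24(y + 2)² = -2889 + 3969 + 96 = 1176
Divide through by 1176 to get (x - 9)²/24 + (y + 2)²/49 = 1.
Ellipse, center (9, -2), major axis vertical; a² = 49, b² = 24.
c² = a² - b² = 25, so c = 5.
e = c/a = 5/7.

e = 5/7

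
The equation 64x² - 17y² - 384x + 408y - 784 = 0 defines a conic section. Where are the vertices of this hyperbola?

Collect terms: 64(x² - 6x) -17(y² - 24y) = 784
Completing the square gives 64(x - 3)² -17(y - 12)² = 784 + 576 - 2448 = -1088.
Divide by -1088: (y - 12)²/64 - (x - 3)²/17 = 1
Hyperbola, center (3, 12), transverse axis vertical; a² = 64, b² = 17.
a = 8. Vertices at (h, k ± a).

(3, 4) and (3, 20)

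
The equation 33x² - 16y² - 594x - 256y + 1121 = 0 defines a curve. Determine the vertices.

(5, -8) and (13, -8)

Group: 33(x² - 18x) -16(y² + 16y) = -1121
Complete the square in x and y: 33(x - 9)² -16(y + 8)² = -1121 + 2673 - 1024 = 528
Divide through by 528 to get (x - 9)²/16 - (y + 8)²/33 = 1.
Hyperbola, center (9, -8), transverse axis horizontal; a² = 16, b² = 33.
a = 4. Vertices at (h ± a, k).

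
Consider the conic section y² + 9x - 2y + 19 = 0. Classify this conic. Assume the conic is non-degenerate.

No xy term. Coefficients of x² and y² are A = 0, C = 1.
Exactly one squared variable ⇒ parabola.

parabola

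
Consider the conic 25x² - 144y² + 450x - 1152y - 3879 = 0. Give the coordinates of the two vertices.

(-21, -4) and (3, -4)

25(x² + 18x) -144(y² + 8y) = 3879
25(x + 9)² -144(y + 4)² = 3879 + 2025 - 2304 = 3600
Divide by 3600: (x + 9)²/144 - (y + 4)²/25 = 1
Hyperbola, center (-9, -4), transverse axis horizontal; a² = 144, b² = 25.
a = 12. Vertices at (h ± a, k).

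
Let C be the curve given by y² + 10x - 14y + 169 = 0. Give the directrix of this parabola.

x = -19/2

Only y is squared. Complete the square in y: (y - 7)² = -10(x + 12).
Vertex (-12, 7); 4p = -10 so p = -5/2. Opens left.
Directrix is the vertical line x = h − p = -12 − (-5/2) = -19/2.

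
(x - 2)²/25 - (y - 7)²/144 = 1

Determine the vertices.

Center (2, 7). The positive term is the x-term, so the transverse axis is horizontal; a² = 25, b² = 144.
a = 5. Vertices at (h ± a, k).

(-3, 7) and (7, 7)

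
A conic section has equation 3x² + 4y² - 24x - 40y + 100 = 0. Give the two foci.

Rearranging, 3(x² - 8x) + 4(y² - 10y) = -100.
3(x - 4)² + 4(y - 5)² = -100 + 48 + 100 = 48
Divide through by 48 to get (x - 4)²/16 + (y - 5)²/12 = 1.
Ellipse, center (4, 5), major axis horizontal; a² = 16, b² = 12.
c² = a² - b² = 16 - 12 = 4, so c = 2.
Foci lie on the horizontal axis through the center: (h ± c, k).

(2, 5) and (6, 5)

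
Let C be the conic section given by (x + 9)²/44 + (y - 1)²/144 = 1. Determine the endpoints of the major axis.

Center (-9, 1). The larger denominator 144 sits under the y-term, so the major axis is vertical; a² = 144, b² = 44.
a = 12. Vertices at (h, k ± a).

(-9, -11) and (-9, 13)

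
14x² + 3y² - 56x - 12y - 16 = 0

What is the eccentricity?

e = √154/14

Collect terms: 14(x² - 4x) + 3(y² - 4y) = 16
Complete the square: 14(x - 2)² + 3(y - 2)² = 16 + 56 + 12 = 84
Divide through by 84 to get (x - 2)²/6 + (y - 2)²/28 = 1.
Ellipse, center (2, 2), major axis vertical; a² = 28, b² = 6.
c² = a² - b² = 22, so c = √22.
e = c/a = √22/2√7 = √154/14.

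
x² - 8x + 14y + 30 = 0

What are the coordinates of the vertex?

(4, -1)

Only x is squared. Complete the square in x: (x - 4)² = -14(y + 1).
Vertex (4, -1); 4p = -14 so p = -7/2. Opens down.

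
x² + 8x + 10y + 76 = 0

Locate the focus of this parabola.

(-4, -17/2)

Only x is squared. Complete the square in x: (x + 4)² = -10(y + 6).
Vertex (-4, -6); 4p = -10 so p = -5/2. Opens down.
Focus is p units from the vertex along the axis: (h, k + p).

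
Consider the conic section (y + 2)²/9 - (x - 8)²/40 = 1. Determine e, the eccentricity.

e = 7/3

Center (8, -2). The positive term is the y-term, so the transverse axis is vertical; a² = 9, b² = 40.
c² = a² + b² = 49, so c = 7.
e = c/a = 7/3.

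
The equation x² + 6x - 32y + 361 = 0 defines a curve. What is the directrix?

Only x is squared. Complete the square in x: (x + 3)² = 32(y - 11).
Vertex (-3, 11); 4p = 32 so p = 8. Opens up.
Directrix is the horizontal line y = k − p = 11 − (8) = 3.

y = 3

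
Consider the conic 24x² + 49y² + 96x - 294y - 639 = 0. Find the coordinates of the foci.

Group the x- and y-terms: 24(x² + 4x) + 49(y² - 6y) = 639
24(x + 2)² + 49(y - 3)² = 639 + 96 + 441 = 1176
Divide by 1176: (x + 2)²/49 + (y - 3)²/24 = 1
Ellipse, center (-2, 3), major axis horizontal; a² = 49, b² = 24.
c² = a² - b² = 49 - 24 = 25, so c = 5.
Foci lie on the horizontal axis through the center: (h ± c, k).

(-7, 3) and (3, 3)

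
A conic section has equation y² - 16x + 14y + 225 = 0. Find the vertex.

(11, -7)

Only y is squared. Complete the square in y: (y + 7)² = 16(x - 11).
Vertex (11, -7); 4p = 16 so p = 4. Opens right.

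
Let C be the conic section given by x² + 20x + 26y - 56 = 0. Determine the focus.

Only x is squared. Complete the square in x: (x + 10)² = -26(y - 6).
Vertex (-10, 6); 4p = -26 so p = -13/2. Opens down.
Focus is p units from the vertex along the axis: (h, k + p).

(-10, -1/2)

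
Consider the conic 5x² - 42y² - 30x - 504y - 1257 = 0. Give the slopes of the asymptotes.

Group: 5(x² - 6x) -42(y² + 12y) = 1257
5(x - 3)² -42(y + 6)² = 1257 + 45 - 1512 = -210
Divide through by -210 to get (y + 6)²/5 - (x - 3)²/42 = 1.
Hyperbola, center (3, -6), transverse axis vertical; a² = 5, b² = 42.
For a vertical hyperbola the asymptotes have slope ±a/b.
Here that is ±√5/√42 = ±√210/42.

√210/42 and -√210/42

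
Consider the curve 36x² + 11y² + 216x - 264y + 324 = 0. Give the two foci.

(-3, 2) and (-3, 22)

Collect terms: 36(x² + 6x) + 11(y² - 24y) = -324
Complete the square: 36(x + 3)² + 11(y - 12)² = -324 + 324 + 1584 = 1584
Dividing both sides by 1584: (x + 3)²/44 + (y - 12)²/144 = 1
Ellipse, center (-3, 12), major axis vertical; a² = 144, b² = 44.
c² = a² - b² = 144 - 44 = 100, so c = 10.
Foci lie on the vertical axis through the center: (h, k ± c).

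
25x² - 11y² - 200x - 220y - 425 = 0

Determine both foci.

Rearranging, 25(x² - 8x) -11(y² + 20y) = 425.
Completing the square gives 25(x - 4)² -11(y + 10)² = 425 + 400 - 1100 = -275.
Divide by -275: (y + 10)²/25 - (x - 4)²/11 = 1
Hyperbola, center (4, -10), transverse axis vertical; a² = 25, b² = 11.
c² = a² + b² = 25 + 11 = 36, so c = 6.
Foci lie on the vertical axis through the center: (h, k ± c).

(4, -16) and (4, -4)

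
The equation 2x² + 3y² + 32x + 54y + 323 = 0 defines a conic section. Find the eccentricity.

Collect terms: 2(x² + 16x) + 3(y² + 18y) = -323
Complete the square: 2(x + 8)² + 3(y + 9)² = -323 + 128 + 243 = 48
Divide by 48: (x + 8)²/24 + (y + 9)²/16 = 1
Ellipse, center (-8, -9), major axis horizontal; a² = 24, b² = 16.
c² = a² - b² = 8, so c = 2√2.
e = c/a = 2√2/2√6 = √3/3.

e = √3/3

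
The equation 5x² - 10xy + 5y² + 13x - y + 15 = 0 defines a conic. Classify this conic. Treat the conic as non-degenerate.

parabola

A = 5, B = -10, C = 5.
Discriminant B² − 4AC = (-10)² − 4·5·5 = 0.
B² − 4AC = 0 ⇒ parabola.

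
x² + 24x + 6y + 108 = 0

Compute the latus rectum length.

6

Only x is squared. Complete the square in x: (x + 12)² = -6(y - 6).
Vertex (-12, 6); 4p = -6 so p = -3/2. Opens down.
Latus rectum length = |4p| = 6.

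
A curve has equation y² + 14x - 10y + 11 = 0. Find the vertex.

Only y is squared. Complete the square in y: (y - 5)² = -14(x - 1).
Vertex (1, 5); 4p = -14 so p = -7/2. Opens left.

(1, 5)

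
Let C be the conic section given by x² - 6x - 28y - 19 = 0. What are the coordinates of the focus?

Only x is squared. Complete the square in x: (x - 3)² = 28(y + 1).
Vertex (3, -1); 4p = 28 so p = 7. Opens up.
Focus is p units from the vertex along the axis: (h, k + p).

(3, 6)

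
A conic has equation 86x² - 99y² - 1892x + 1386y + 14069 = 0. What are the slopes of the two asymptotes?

Collect terms: 86(x² - 22x) -99(y² - 14y) = -14069
Complete the square in x and y: 86(x - 11)² -99(y - 7)² = -14069 + 10406 - 4851 = -8514
Divide by -8514: (y - 7)²/86 - (x - 11)²/99 = 1
Hyperbola, center (11, 7), transverse axis vertical; a² = 86, b² = 99.
For a vertical hyperbola the asymptotes have slope ±a/b.
Here that is ±√86/3√11 = ±√946/33.

√946/33 and -√946/33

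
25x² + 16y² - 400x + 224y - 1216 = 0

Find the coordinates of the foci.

(8, -16) and (8, 2)

Collect terms: 25(x² - 16x) + 16(y² + 14y) = 1216
Complete the square: 25(x - 8)² + 16(y + 7)² = 1216 + 1600 + 784 = 3600
Divide by 3600: (x - 8)²/144 + (y + 7)²/225 = 1
Ellipse, center (8, -7), major axis vertical; a² = 225, b² = 144.
c² = a² - b² = 225 - 144 = 81, so c = 9.
Foci lie on the vertical axis through the center: (h, k ± c).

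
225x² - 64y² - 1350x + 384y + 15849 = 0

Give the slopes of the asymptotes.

15/8 and -15/8

Group: 225(x² - 6x) -64(y² - 6y) = -15849
Completing the square gives 225(x - 3)² -64(y - 3)² = -15849 + 2025 - 576 = -14400.
Divide by -14400: (y - 3)²/225 - (x - 3)²/64 = 1
Hyperbola, center (3, 3), transverse axis vertical; a² = 225, b² = 64.
For a vertical hyperbola the asymptotes have slope ±a/b.
Here that is ±15/8.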